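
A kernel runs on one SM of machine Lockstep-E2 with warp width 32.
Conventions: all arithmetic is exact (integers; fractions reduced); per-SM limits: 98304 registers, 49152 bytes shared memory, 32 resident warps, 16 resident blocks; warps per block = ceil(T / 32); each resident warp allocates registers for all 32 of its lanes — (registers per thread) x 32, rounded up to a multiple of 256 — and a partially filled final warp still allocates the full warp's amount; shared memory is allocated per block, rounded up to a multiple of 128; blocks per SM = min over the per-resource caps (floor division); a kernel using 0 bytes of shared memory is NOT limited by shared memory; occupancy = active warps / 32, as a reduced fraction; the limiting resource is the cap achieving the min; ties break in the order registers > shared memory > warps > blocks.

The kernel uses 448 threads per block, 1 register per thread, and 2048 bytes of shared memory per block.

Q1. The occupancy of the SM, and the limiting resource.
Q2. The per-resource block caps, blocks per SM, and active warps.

Answer: occupancy 7/8, limited by warps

registers: 27 blocks
shared memory: 24 blocks
warps: 2 blocks
blocks: 16 blocks

Answer: 2 blocks, 28 active warps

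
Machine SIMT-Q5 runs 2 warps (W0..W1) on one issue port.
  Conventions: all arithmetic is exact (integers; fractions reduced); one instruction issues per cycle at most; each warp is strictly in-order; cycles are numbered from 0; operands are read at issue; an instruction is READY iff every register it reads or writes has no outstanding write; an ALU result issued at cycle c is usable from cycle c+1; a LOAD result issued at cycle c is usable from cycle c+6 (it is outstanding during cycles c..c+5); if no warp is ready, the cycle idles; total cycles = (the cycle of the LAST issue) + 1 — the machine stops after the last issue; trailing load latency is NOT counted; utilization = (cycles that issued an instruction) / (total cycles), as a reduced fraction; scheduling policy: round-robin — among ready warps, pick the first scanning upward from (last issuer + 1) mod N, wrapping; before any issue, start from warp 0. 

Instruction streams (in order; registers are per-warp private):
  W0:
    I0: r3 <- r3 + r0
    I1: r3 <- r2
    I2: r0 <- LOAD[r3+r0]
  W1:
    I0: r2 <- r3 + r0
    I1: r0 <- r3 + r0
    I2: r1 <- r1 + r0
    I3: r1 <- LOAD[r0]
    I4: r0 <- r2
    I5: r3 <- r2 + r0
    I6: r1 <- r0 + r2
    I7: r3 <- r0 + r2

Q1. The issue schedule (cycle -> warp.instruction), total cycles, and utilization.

cycle 0: W0.I0
cycle 1: W1.I0
cycle 2: W0.I1
cycle 3: W1.I1
cycle 4: W0.I2
cycle 5: W1.I2
cycle 6: W1.I3
cycle 7: W1.I4
cycle 8: W1.I5
cycle 9: idle
cycle 10: idle
cycle 11: idle
cycle 12: W1.I6
cycle 13: W1.I7

Answer: 14 cycles, utilization 11/14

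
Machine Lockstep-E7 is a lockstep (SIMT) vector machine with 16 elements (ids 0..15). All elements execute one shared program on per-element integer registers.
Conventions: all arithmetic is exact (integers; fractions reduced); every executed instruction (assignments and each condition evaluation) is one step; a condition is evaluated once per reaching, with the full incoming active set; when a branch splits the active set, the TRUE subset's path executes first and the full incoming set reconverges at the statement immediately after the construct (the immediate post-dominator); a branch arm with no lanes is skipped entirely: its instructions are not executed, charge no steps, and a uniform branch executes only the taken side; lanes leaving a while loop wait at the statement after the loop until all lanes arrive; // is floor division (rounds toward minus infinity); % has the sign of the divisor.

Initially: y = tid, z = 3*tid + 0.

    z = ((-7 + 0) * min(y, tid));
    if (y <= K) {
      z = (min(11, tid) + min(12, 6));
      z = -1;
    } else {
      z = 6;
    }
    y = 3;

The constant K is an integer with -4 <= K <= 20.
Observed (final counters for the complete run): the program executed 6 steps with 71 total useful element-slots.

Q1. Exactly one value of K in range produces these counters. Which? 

Answer: K = 6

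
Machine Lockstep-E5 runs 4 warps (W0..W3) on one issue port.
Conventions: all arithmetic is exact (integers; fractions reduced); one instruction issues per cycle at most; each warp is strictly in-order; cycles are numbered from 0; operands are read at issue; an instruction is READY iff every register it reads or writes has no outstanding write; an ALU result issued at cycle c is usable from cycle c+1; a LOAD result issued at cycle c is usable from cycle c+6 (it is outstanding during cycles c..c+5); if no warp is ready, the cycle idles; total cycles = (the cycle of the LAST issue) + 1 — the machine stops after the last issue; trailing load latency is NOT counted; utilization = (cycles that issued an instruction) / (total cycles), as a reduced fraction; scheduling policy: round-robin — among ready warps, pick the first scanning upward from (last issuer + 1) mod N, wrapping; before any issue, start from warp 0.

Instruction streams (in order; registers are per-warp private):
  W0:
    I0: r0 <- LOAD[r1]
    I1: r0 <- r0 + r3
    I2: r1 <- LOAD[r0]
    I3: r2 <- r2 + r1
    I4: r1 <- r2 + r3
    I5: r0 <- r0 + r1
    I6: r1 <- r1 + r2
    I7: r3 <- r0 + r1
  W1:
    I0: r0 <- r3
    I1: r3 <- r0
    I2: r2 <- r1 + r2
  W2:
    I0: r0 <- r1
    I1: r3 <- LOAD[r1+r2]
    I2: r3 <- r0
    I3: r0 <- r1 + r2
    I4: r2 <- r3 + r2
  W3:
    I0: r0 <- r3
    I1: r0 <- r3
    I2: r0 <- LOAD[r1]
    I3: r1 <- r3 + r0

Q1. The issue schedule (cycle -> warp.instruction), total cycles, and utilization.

cycle 0: W0.I0
cycle 1: W1.I0
cycle 2: W2.I0
cycle 3: W3.I0
cycle 4: W1.I1
cycle 5: W2.I1
cycle 6: W3.I1
cycle 7: W0.I1
cycle 8: W1.I2
cycle 9: W3.I2
cycle 10: W0.I2
cycle 11: W2.I2
cycle 12: W2.I3
cycle 13: W2.I4
cycle 14: idle
cycle 15: W3.I3
cycle 16: W0.I3
cycle 17: W0.I4
cycle 18: W0.I5
cycle 19: W0.I6
cycle 20: W0.I7

Answer: 21 cycles, utilization 20/21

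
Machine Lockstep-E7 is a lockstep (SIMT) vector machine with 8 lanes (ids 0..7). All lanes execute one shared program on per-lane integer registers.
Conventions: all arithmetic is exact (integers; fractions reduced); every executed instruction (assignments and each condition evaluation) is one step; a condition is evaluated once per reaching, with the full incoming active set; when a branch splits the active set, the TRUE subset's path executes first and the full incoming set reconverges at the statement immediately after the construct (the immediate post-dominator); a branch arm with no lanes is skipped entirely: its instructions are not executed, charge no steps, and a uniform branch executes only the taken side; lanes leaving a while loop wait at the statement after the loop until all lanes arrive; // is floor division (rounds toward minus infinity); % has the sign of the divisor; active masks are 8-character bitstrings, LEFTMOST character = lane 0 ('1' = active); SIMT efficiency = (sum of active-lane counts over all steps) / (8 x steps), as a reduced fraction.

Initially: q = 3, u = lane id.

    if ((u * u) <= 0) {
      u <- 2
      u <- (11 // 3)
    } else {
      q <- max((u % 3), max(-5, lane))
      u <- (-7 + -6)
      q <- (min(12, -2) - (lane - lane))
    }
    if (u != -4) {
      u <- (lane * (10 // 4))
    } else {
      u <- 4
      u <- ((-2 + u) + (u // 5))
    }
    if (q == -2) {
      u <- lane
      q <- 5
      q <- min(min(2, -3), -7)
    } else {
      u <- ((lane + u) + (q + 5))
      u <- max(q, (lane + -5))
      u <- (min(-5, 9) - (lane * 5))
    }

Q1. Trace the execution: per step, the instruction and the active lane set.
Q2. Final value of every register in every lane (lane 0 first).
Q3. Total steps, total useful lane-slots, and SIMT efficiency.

step 0: eval ((u * u) <= 0)          11111111
step 1: u <- 2                       10000000
step 2: u <- (11 // 3)               10000000
step 3: q <- max((u % 3), max(-5, lane)) 01111111
step 4: u <- (-7 + -6)               01111111
step 5: q <- (min(12, -2) - (lane - lane)) 01111111
step 6: eval (u != -4)               11111111
step 7: u <- (lane * (10 // 4))      11111111
step 8: eval (q == -2)               11111111
step 9: u <- lane                    01111111
step 10: q <- 5                       01111111
step 11: q <- min(min(2, -3), -7)     01111111
step 12: u <- ((lane + u) + (q + 5))  10000000
step 13: u <- max(q, (lane + -5))     10000000
step 14: u <- (min(-5, 9) - (lane * 5)) 10000000

Answer: 15 steps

q: 3,-7,-7,-7,-7,-7,-7,-7
u: -5,1,2,3,4,5,6,7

steps = 15; useful = 79; efficiency = 79/120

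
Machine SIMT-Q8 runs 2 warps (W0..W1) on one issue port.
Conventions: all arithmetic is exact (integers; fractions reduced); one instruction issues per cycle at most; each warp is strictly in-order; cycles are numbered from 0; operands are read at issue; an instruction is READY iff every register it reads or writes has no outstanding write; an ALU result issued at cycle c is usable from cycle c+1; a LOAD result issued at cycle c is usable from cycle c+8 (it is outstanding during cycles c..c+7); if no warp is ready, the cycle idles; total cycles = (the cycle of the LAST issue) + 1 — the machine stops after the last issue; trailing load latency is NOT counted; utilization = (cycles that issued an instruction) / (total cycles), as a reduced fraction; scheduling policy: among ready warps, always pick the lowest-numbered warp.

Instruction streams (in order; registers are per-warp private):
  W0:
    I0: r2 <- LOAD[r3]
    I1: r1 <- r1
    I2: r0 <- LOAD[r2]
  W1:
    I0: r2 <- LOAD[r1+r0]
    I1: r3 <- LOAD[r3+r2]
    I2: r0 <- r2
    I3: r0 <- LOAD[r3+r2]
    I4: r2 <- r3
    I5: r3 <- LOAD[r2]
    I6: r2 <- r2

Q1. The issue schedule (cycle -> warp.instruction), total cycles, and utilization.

cycle 0: W0.I0
cycle 1: W0.I1
cycle 2: W1.I0
cycle 3: idle
cycle 4: idle
cycle 5: idle
cycle 6: idle
cycle 7: idle
cycle 8: W0.I2
cycle 9: idle
cycle 10: W1.I1
cycle 11: W1.I2
cycle 12: idle
cycle 13: idle
cycle 14: idle
cycle 15: idle
cycle 16: idle
cycle 17: idle
cycle 18: W1.I3
cycle 19: W1.I4
cycle 20: W1.I5
cycle 21: W1.I6

Answer: 22 cycles, utilization 5/11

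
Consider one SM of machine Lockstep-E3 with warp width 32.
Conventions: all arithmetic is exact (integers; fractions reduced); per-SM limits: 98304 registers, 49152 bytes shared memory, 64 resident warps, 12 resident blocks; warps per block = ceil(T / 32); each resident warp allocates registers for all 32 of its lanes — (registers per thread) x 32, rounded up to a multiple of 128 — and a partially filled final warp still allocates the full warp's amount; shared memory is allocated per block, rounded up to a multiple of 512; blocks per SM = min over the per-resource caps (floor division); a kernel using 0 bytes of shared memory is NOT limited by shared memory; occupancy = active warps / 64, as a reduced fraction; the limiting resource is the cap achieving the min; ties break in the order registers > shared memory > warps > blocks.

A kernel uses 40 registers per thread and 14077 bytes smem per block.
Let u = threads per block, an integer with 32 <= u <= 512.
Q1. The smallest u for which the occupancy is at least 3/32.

Answer: u = 33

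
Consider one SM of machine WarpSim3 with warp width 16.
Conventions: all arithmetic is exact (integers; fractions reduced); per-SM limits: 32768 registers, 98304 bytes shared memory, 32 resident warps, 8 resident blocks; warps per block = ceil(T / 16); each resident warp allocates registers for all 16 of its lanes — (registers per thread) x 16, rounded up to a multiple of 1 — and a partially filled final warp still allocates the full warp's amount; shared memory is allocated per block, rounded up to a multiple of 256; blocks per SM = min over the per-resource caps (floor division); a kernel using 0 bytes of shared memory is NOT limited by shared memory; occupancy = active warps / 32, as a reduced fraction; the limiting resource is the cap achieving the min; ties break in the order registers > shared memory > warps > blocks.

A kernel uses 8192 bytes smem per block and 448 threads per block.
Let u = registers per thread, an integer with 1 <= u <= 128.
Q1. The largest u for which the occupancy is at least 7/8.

Answer: u = 73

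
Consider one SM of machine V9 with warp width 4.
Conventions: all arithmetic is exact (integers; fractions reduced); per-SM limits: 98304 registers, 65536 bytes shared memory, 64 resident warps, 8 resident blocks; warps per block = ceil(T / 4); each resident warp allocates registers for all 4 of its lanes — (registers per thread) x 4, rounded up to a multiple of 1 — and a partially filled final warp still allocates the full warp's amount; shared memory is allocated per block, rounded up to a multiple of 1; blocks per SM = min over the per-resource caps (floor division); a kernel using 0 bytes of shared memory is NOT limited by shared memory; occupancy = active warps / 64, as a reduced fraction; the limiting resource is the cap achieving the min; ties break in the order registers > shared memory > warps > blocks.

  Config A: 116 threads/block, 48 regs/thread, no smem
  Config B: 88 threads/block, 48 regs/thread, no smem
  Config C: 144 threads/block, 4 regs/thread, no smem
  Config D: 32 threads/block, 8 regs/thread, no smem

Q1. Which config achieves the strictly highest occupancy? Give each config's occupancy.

occupancies: A 29/32, B 11/16, C 9/16, D 1

Answer: D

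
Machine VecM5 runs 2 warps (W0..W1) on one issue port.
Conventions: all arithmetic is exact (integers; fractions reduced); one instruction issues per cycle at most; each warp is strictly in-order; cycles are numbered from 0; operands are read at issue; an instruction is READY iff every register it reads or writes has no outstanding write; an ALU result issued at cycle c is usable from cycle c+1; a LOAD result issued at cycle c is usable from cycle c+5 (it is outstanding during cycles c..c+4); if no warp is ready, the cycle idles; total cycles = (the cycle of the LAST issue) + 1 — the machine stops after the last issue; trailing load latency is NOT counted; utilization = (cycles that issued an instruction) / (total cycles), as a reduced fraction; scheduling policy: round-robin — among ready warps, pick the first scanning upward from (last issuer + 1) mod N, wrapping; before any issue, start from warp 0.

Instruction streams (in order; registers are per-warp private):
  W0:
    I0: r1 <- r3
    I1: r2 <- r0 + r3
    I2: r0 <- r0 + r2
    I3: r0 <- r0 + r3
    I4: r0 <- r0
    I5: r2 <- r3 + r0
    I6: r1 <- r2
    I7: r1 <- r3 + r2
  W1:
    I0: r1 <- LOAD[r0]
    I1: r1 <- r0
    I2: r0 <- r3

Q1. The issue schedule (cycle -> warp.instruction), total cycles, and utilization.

cycle 0: W0.I0
cycle 1: W1.I0
cycle 2: W0.I1
cycle 3: W0.I2
cycle 4: W0.I3
cycle 5: W0.I4
cycle 6: W1.I1
cycle 7: W0.I5
cycle 8: W1.I2
cycle 9: W0.I6
cycle 10: W0.I7

Answer: 11 cycles, utilization 1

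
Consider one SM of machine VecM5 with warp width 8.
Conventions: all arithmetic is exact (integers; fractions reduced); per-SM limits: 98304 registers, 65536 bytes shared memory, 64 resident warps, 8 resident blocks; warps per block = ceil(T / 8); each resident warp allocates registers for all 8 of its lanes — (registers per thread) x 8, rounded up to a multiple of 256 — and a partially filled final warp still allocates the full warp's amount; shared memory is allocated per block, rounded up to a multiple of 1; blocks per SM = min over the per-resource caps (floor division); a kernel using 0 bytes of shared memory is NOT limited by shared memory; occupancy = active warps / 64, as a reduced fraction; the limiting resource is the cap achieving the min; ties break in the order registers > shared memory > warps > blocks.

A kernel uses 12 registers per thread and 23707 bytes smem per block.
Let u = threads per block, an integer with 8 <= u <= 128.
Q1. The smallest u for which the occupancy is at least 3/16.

Answer: u = 41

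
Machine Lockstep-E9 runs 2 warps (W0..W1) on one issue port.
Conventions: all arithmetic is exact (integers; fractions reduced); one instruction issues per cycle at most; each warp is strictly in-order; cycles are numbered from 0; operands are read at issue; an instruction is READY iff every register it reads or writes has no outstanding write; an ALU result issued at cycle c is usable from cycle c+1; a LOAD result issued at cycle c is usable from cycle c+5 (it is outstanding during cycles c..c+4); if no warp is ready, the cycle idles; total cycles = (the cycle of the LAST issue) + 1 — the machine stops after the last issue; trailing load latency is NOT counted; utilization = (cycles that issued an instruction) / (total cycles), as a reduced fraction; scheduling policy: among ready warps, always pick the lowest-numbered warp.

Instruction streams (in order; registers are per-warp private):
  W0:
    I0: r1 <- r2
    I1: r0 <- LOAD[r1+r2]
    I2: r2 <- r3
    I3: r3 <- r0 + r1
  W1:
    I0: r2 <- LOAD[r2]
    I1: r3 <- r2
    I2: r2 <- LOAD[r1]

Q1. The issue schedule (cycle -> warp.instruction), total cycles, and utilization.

cycle 0: W0.I0
cycle 1: W0.I1
cycle 2: W0.I2
cycle 3: W1.I0
cycle 4: idle
cycle 5: idle
cycle 6: W0.I3
cycle 7: idle
cycle 8: W1.I1
cycle 9: W1.I2

Answer: 10 cycles, utilization 7/10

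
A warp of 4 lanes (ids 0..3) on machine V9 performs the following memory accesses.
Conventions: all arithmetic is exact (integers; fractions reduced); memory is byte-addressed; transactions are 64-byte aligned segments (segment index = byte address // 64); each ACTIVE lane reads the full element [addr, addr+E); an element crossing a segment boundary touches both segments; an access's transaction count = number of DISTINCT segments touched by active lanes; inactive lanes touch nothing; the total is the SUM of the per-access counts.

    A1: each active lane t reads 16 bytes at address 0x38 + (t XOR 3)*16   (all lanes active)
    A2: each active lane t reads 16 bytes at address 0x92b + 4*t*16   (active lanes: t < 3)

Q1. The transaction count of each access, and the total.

A1: 2 transactions
A2: 3 transactions

Answer: 2,3; total 5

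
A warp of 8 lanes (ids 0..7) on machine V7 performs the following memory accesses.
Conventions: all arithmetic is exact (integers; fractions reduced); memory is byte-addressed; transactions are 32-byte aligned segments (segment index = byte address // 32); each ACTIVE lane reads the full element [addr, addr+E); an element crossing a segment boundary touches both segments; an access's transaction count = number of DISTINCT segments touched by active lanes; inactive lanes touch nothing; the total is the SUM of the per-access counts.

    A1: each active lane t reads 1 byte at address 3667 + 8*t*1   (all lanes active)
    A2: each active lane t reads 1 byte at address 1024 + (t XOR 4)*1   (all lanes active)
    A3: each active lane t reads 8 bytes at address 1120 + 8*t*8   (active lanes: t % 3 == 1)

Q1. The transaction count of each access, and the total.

A1: 3 transactions
A2: 1 transaction
A3: 3 transactions

Answer: 3,1,3; total 7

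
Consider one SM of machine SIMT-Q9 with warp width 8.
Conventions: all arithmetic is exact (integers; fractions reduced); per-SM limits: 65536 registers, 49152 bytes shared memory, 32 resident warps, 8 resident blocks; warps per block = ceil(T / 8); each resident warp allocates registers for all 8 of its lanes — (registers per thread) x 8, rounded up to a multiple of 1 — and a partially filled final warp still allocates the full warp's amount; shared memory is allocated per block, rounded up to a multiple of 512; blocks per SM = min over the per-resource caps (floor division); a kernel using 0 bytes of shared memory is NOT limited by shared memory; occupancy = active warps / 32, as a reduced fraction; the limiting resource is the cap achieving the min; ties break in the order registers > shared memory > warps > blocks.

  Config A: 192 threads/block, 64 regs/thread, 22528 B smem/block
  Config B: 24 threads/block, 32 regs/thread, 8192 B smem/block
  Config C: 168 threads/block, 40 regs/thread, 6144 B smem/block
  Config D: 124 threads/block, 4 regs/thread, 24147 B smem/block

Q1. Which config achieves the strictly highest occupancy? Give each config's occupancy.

occupancies: A 3/4, B 9/16, C 21/32, D 1

Answer: D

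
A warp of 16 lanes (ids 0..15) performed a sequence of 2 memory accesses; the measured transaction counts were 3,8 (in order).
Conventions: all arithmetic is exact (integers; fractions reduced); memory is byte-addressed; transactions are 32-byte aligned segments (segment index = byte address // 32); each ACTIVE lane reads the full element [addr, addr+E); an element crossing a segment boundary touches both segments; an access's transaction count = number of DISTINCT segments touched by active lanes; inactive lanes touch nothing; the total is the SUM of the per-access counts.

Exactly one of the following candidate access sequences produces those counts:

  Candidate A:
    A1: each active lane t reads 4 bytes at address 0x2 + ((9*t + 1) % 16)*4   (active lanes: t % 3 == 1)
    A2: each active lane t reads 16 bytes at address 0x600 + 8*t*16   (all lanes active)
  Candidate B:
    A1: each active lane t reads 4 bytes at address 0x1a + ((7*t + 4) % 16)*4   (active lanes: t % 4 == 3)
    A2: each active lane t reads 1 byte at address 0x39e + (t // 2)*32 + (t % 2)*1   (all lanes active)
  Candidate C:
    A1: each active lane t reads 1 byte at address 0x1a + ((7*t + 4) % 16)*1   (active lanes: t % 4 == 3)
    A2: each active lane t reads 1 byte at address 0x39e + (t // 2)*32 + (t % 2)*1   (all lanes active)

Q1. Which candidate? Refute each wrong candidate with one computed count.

A: A1 gives 2 transactions, not 3
C: A1 gives 2 transactions, not 3
B: all counts match (3,8)

Answer: B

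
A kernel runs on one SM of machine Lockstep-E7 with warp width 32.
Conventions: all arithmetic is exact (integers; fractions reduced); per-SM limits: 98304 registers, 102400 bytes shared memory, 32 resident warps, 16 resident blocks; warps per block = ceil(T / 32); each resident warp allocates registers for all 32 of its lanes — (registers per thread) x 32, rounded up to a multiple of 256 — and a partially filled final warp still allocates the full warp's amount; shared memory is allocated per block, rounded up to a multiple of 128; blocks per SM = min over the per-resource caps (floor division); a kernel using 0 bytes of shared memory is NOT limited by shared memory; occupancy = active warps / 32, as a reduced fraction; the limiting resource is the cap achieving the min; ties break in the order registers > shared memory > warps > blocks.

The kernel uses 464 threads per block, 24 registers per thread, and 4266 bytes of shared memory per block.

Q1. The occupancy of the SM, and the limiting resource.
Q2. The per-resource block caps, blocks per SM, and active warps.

Answer: occupancy 15/16, limited by warps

registers: 8 blocks
shared memory: 23 blocks
warps: 2 blocks
blocks: 16 blocks

Answer: 2 blocks, 30 active warps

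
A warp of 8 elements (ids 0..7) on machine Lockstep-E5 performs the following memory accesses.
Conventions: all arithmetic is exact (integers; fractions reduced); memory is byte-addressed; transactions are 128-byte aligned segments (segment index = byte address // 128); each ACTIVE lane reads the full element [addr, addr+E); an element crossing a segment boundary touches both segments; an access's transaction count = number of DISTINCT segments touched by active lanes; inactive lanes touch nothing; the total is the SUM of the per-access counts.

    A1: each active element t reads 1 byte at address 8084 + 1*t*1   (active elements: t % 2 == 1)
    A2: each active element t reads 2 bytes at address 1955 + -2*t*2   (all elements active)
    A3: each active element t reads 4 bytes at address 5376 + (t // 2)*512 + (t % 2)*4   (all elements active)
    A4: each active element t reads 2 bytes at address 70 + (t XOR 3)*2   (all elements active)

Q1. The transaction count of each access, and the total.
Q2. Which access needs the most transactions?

A1: 1 transaction
A2: 1 transaction
A3: 4 transactions
A4: 1 transaction

Answer: 1,1,4,1; total 7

Answer: A3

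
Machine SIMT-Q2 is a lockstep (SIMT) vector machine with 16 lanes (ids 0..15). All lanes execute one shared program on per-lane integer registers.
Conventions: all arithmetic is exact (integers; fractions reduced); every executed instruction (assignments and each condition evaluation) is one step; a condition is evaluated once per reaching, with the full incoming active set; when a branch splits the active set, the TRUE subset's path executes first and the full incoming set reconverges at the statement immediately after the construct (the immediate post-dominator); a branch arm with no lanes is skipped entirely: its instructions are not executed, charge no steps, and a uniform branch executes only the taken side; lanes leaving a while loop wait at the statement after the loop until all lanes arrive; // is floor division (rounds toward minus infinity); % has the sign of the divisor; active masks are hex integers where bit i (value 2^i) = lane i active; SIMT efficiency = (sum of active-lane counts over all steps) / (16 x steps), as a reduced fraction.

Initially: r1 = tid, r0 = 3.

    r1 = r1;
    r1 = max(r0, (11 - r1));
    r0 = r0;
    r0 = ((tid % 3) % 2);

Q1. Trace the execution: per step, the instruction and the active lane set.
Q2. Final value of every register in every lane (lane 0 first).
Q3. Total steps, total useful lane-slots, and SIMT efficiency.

step 0: r1 <- r1                     0xffff
step 1: r1 <- max(r0, (11 - r1))     0xffff
step 2: r0 <- r0                     0xffff
step 3: r0 <- ((tid % 3) % 2)        0xffff

Answer: 4 steps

r1: 11,10,9,8,7,6,5,4,3,3,3,3,3,3,3,3
r0: 0,1,0,0,1,0,0,1,0,0,1,0,0,1,0,0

steps = 4; useful = 64; efficiency = 64/64 = 1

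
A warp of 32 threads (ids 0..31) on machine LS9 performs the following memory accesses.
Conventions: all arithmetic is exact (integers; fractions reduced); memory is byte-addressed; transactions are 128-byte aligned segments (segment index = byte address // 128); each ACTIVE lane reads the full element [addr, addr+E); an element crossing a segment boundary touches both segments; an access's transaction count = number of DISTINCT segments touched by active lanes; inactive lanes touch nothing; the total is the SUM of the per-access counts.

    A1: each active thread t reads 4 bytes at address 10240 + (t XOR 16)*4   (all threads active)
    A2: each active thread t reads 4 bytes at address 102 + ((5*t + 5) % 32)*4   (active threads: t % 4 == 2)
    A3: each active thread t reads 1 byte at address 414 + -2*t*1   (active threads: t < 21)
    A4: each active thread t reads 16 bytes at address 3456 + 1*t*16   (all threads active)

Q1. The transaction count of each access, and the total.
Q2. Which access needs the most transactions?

A1: 1 transaction
A2: 2 transactions
A3: 2 transactions
A4: 4 transactions

Answer: 1,2,2,4; total 9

Answer: A4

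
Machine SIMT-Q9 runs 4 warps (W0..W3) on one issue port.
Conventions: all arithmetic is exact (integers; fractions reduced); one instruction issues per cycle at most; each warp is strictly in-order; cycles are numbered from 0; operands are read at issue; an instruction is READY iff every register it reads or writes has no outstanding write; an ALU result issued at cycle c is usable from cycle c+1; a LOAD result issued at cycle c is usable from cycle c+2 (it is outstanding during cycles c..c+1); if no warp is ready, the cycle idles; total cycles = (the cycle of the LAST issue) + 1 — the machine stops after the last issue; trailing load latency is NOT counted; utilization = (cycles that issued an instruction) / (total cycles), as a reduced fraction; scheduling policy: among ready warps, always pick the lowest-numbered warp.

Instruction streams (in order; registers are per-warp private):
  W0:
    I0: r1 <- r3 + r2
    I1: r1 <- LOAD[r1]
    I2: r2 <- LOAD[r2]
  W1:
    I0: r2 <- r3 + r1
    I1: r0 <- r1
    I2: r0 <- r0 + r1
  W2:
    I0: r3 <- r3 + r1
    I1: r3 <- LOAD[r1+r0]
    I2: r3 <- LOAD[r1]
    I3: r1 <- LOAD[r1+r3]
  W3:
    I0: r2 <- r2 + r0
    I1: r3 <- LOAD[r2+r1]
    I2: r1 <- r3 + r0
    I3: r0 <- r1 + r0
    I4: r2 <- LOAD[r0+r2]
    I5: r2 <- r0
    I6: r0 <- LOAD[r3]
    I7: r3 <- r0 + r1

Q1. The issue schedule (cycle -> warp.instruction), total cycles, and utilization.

cycle 0: W0.I0
cycle 1: W0.I1
cycle 2: W0.I2
cycle 3: W1.I0
cycle 4: W1.I1
cycle 5: W1.I2
cycle 6: W2.I0
cycle 7: W2.I1
cycle 8: W3.I0
cycle 9: W2.I2
cycle 10: W3.I1
cycle 11: W2.I3
cycle 12: W3.I2
cycle 13: W3.I3
cycle 14: W3.I4
cycle 15: idle
cycle 16: W3.I5
cycle 17: W3.I6
cycle 18: idle
cycle 19: W3.I7

Answer: 20 cycles, utilization 9/10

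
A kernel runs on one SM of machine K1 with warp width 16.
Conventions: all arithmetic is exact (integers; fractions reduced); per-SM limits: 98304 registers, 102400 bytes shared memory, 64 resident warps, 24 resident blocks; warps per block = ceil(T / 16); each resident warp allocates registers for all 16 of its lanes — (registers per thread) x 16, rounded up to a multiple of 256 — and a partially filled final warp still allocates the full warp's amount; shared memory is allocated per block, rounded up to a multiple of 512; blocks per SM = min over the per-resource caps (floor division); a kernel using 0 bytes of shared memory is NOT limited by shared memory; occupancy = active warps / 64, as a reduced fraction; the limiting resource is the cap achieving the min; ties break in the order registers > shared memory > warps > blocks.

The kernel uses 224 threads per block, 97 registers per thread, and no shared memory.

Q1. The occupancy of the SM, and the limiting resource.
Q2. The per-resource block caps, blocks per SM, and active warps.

Answer: occupancy 21/32, limited by registers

registers: 3 blocks
shared memory: no limit (kernel uses none)
warps: 4 blocks
blocks: 24 blocks

Answer: 3 blocks, 42 active warps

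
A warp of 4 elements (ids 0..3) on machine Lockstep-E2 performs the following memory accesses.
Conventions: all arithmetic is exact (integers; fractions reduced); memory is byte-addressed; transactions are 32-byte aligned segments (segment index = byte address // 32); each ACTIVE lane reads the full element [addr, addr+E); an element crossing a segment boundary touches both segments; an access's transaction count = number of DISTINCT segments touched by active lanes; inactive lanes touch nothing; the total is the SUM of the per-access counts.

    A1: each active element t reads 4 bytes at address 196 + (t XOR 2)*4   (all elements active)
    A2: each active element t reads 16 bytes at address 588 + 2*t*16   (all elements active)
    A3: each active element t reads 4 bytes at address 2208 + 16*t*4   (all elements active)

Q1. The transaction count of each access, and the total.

A1: 1 transaction
A2: 4 transactions
A3: 4 transactions

Answer: 1,4,4; total 9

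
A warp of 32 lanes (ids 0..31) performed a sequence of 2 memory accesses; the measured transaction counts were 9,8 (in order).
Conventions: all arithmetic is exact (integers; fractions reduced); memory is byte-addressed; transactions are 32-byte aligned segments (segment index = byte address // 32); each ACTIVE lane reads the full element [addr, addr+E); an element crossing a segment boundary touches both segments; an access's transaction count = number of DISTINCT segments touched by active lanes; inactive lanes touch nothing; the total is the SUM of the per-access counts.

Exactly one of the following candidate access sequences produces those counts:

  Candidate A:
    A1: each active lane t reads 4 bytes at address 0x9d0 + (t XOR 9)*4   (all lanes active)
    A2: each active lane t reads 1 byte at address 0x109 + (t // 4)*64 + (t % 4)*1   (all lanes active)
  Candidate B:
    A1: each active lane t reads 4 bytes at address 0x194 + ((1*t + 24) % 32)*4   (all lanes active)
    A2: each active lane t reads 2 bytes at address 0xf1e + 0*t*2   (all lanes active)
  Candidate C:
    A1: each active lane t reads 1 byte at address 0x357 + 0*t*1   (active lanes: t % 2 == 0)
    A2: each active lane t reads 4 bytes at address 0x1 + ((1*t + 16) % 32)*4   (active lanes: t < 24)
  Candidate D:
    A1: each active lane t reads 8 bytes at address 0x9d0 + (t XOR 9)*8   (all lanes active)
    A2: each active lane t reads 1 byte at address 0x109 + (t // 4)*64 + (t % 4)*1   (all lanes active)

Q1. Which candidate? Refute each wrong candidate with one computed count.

A: A1 gives 5 transactions, not 9
B: A1 gives 5 transactions, not 9
C: A1 gives 1 transaction, not 9
D: all counts match (9,8)

Answer: D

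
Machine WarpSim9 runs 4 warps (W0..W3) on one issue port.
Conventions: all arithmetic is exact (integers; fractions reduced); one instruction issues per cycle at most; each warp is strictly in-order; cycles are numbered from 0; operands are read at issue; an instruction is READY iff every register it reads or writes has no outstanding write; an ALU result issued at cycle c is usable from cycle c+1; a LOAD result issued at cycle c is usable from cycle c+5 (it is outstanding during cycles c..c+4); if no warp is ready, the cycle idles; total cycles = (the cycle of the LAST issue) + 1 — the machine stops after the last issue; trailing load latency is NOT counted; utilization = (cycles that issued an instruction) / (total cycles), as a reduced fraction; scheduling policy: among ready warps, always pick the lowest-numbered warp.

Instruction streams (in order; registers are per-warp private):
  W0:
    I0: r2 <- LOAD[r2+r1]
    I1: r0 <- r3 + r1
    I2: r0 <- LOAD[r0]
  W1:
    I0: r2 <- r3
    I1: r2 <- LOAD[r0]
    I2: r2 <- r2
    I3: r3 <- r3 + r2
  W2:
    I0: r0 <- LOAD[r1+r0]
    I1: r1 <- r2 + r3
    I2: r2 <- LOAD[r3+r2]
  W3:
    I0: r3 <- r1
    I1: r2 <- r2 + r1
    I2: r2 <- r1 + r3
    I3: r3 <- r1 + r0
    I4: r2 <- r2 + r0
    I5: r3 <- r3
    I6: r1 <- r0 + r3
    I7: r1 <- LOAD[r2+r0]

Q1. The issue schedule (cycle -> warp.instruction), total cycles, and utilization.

cycle 0: W0.I0
cycle 1: W0.I1
cycle 2: W0.I2
cycle 3: W1.I0
cycle 4: W1.I1
cycle 5: W2.I0
cycle 6: W2.I1
cycle 7: W2.I2
cycle 8: W3.I0
cycle 9: W1.I2
cycle 10: W1.I3
cycle 11: W3.I1
cycle 12: W3.I2
cycle 13: W3.I3
cycle 14: W3.I4
cycle 15: W3.I5
cycle 16: W3.I6
cycle 17: W3.I7

Answer: 18 cycles, utilization 1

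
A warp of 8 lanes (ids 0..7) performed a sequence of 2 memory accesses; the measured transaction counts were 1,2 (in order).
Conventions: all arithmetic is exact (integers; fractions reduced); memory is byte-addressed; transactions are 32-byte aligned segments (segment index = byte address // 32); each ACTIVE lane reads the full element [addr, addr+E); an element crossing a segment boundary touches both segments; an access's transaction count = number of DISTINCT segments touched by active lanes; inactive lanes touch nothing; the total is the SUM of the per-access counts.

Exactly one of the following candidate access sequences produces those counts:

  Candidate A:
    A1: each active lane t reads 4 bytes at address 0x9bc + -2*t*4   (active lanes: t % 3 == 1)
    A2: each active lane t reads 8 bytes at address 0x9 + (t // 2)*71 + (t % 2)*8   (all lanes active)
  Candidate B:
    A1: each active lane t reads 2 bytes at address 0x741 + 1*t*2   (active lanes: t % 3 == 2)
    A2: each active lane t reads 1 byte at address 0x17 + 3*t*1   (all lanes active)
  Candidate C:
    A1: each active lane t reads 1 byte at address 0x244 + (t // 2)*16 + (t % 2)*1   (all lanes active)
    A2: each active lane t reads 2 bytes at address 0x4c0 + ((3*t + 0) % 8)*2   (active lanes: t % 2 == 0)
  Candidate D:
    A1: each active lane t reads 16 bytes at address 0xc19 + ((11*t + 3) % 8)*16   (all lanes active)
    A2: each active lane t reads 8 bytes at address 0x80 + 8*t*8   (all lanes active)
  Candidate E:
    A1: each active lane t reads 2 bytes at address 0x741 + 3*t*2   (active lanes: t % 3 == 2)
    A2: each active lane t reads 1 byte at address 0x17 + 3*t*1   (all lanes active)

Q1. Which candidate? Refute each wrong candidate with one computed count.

A: A1 gives 2 transactions, not 1
C: A1 gives 2 transactions, not 1
D: A1 gives 5 transactions, not 1
E: A1 gives 2 transactions, not 1
B: all counts match (1,2)

Answer: B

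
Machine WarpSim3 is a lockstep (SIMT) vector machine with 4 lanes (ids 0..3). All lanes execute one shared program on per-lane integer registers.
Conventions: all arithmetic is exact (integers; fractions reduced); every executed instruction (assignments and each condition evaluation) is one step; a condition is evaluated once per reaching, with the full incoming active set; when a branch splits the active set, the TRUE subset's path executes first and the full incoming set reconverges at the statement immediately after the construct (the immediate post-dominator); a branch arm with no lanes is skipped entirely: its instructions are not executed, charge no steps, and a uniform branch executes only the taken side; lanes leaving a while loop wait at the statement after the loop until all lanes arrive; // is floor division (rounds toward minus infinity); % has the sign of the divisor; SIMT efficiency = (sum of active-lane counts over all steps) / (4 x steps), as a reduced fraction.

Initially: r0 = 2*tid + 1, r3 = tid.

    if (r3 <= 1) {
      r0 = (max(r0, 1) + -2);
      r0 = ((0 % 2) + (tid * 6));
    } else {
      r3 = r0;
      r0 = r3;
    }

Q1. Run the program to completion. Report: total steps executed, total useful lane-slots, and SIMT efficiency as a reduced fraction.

Answer: 5 steps, 12 useful, 3/5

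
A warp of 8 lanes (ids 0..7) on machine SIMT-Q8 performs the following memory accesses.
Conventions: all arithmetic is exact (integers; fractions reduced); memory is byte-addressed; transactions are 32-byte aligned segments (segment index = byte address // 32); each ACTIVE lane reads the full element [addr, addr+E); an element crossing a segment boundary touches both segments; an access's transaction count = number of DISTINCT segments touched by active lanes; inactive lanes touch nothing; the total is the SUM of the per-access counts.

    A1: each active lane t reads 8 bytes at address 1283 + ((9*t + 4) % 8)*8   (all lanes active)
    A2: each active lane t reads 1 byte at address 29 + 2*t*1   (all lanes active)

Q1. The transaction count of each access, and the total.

A1: 3 transactions
A2: 2 transactions

Answer: 3,2; total 5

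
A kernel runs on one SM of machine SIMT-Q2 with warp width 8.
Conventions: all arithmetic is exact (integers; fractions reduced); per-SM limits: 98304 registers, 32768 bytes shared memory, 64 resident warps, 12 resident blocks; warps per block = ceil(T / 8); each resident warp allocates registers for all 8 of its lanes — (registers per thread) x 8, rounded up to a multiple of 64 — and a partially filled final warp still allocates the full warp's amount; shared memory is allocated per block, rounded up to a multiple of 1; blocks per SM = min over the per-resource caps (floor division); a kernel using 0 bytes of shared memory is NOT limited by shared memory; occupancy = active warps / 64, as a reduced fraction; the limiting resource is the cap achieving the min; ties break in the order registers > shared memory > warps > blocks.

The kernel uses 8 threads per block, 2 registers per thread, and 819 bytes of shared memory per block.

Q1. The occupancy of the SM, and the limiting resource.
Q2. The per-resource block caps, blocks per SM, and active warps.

Answer: occupancy 3/16, limited by blocks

registers: 1536 blocks
shared memory: 40 blocks
warps: 64 blocks
blocks: 12 blocks

Answer: 12 blocks, 12 active warps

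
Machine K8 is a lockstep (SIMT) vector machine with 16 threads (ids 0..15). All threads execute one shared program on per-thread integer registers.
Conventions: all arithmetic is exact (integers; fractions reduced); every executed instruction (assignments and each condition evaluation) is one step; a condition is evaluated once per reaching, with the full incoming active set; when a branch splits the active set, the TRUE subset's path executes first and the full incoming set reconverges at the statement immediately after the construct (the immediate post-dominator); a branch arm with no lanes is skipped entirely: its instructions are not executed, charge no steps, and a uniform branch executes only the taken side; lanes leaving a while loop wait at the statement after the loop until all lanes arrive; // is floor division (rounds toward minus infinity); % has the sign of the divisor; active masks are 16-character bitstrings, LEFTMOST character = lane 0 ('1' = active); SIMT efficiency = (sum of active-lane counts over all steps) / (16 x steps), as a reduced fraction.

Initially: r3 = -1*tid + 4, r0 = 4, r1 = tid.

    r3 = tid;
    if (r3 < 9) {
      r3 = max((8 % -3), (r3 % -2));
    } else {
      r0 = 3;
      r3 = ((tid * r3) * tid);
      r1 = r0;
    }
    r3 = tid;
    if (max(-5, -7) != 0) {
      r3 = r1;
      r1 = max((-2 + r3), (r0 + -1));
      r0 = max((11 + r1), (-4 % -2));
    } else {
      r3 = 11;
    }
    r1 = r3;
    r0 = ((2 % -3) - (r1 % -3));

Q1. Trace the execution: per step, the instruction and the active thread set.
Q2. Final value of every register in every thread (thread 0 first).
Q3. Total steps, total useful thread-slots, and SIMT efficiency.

step 0: r3 <- tid                    1111111111111111
step 1: eval (r3 < 9)                1111111111111111
step 2: r3 <- max((8 % -3), (r3 % -2)) 1111111110000000
step 3: r0 <- 3                      0000000001111111
step 4: r3 <- ((tid * r3) * tid)     0000000001111111
step 5: r1 <- r0                     0000000001111111
step 6: r3 <- tid                    1111111111111111
step 7: eval (max(-5, -7) != 0)      1111111111111111
step 8: r3 <- r1                     1111111111111111
step 9: r1 <- max((-2 + r3), (r0 + -1)) 1111111111111111
step 10: r0 <- max((11 + r1), (-4 % -2)) 1111111111111111
step 11: r1 <- r3                     1111111111111111
step 12: r0 <- ((2 % -3) - (r1 % -3)) 1111111111111111

Answer: 13 steps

r3: 0,1,2,3,4,5,6,7,8,3,3,3,3,3,3,3
r0: -1,1,0,-1,1,0,-1,1,0,-1,-1,-1,-1,-1,-1,-1
r1: 0,1,2,3,4,5,6,7,8,3,3,3,3,3,3,3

steps = 13; useful = 174; efficiency = 174/208 = 87/104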